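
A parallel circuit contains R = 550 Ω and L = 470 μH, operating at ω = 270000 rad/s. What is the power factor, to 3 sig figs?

0.225

X_L = ωL = 127 Ω
Parallel: admittances add. Y = 1/R + 1/(jωL)
Y = (0.00182 − j0.00788) S
|Y| = 0.00809 S → |Z| = 1/|Y| = 124 Ω, ∠Z = −∠Y = 77.0°
cos φ = cos(77.0°) = 0.225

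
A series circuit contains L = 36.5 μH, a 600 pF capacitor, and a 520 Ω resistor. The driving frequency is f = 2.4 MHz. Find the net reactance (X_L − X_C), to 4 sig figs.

439.9 Ω

ω = 2πf = 1.508e+07 rad/s
X_L = ωL = 550.4 Ω
X_C = 1/(ωC) = 110.5 Ω
X = 550.4 − 110.5 = 439.9 Ω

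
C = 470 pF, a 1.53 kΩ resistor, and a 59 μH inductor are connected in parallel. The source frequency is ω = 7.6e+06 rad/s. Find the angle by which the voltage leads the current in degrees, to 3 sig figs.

X_L = ωL = 448 Ω
X_C = 1/(ωC) = 280 Ω
Parallel: admittances add. Y = 1/R + 1/(jωL) + jωC
Y = (0.000654 + j0.00134) S
|Y| = 0.00149 S → |Z| = 1/|Y| = 670 Ω, ∠Z = −∠Y = -64.0°

-64.0°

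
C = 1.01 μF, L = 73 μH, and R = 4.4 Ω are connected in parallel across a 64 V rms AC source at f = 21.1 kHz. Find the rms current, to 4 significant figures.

ω = 2πf = 132600 rad/s
X_L = ωL = 9.678 Ω
X_C = 1/(ωC) = 7.468 Ω
Parallel: admittances add. Y = 1/R + 1/(jωL) + jωC
Y = (0.2273 + j0.03057) S
|Y| = 0.2293 S → |Z| = 1/|Y| = 4.361 Ω, ∠Z = −∠Y = -7.662°
I = V/|Z| = 64/4.361 = 14.68 A

14.68 A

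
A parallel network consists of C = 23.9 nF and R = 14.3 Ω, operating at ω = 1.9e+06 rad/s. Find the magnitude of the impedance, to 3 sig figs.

X_C = 1/(ωC) = 22.0 Ω
Parallel: admittances add. Y = 1/R + jωC
Y = (0.0699 + j0.0454) S
|Y| = 0.0834 S → |Z| = 1/|Y| = 12.0 Ω, ∠Z = −∠Y = -33.0°

12.0 Ω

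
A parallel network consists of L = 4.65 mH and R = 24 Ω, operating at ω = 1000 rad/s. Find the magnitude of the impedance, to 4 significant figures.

4.565 Ω

X_L = ωL = 4.650 Ω
Parallel: admittances add. Y = 1/R + 1/(jωL)
Y = (0.04167 − j0.2151) S
|Y| = 0.2191 S → |Z| = 1/|Y| = 4.565 Ω, ∠Z = −∠Y = 79.03°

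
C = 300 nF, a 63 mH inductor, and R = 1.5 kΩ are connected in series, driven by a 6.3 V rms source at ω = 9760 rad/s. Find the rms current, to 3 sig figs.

X_L = ωL = 615 Ω
X_C = 1/(ωC) = 342 Ω
Net reactance X = X_L − X_C = 273 Ω
Z = 1500 + j273 Ω
|Z| = √(1500² + 273²) = 1520 Ω
I = V/|Z| = 6.3/1520 = 4.13 mA

4.13 mA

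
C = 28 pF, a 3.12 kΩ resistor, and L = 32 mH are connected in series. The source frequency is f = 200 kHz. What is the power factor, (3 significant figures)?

ω = 2πf = 1.257e+06 rad/s
X_L = ωL = 40200 Ω
X_C = 1/(ωC) = 28400 Ω
Net reactance X = X_L − X_C = 11800 Ω
Z = 3120 + j11800 Ω
|Z| = √(3120² + 11800²) = 12200 Ω
∠Z = arctan(11800/3120) = 75.2°
cos φ = cos(75.2°) = 0.256

0.256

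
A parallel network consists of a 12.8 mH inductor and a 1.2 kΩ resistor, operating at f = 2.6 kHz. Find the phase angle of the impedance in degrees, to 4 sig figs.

ω = 2πf = 16340 rad/s
X_L = ωL = 209.1 Ω
Parallel: admittances add. Y = 1/R + 1/(jωL)
Y = (0.0008333 − j0.004782) S
|Y| = 0.004854 S → |Z| = 1/|Y| = 206.0 Ω, ∠Z = −∠Y = 80.12°

80.12°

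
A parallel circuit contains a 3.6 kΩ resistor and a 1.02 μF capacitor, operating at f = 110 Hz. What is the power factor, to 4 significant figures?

ω = 2πf = 691.2 rad/s
X_C = 1/(ωC) = 1418 Ω
Parallel: admittances add. Y = 1/R + jωC
Y = (0.0002778 + j0.0007050) S
|Y| = 0.0007577 S → |Z| = 1/|Y| = 1320 Ω, ∠Z = −∠Y = -68.49°
cos φ = cos(-68.49°) = 0.3666

0.3666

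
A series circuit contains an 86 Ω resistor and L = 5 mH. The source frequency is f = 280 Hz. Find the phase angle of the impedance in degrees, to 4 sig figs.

5.840°

ω = 2πf = 1759 rad/s
X_L = ωL = 8.796 Ω
Z = 86.00 + j8.796 Ω
|Z| = √(86.00² + 8.796²) = 86.45 Ω
∠Z = arctan(8.796/86.00) = 5.840°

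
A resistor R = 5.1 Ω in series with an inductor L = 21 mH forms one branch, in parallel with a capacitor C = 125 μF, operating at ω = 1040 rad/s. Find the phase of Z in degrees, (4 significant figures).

-83.32°

X_L = ωL = 21.84 Ω
X_C = 1/(ωC) = 7.692 Ω
Branch 1 (R+jX_L): Z₁ = 5.100 + j21.84 Ω, |Z₁| = 22.43 Ω
Branch 2 (−jX_C): Z₂ = −j7.692 Ω
Parallel: Z = Z₁Z₂/(Z₁+Z₂), |Z| = 11.47 Ω, ∠Z = -83.32°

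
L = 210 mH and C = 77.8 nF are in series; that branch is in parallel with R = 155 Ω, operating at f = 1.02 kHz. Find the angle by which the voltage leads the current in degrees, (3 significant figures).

ω = 2πf = 6409 rad/s
X_L = ωL = 1350 Ω
X_C = 1/(ωC) = 2010 Ω
Branch 1: Z₁ = R = 155 Ω
Branch 2 (series LC): Z₂ = j(X_L − X_C) = −j660 Ω
Parallel: Z = Z₁Z₂/(Z₁+Z₂), |Z| = 151 Ω, ∠Z = -13.2°

-13.2°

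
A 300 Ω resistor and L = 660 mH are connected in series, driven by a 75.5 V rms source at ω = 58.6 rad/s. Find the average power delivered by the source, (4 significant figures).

18.69 W

X_L = ωL = 38.68 Ω
Z = 300.0 + j38.68 Ω
|Z| = √(300.0² + 38.68²) = 302.5 Ω
∠Z = arctan(38.68/300.0) = 7.346°
I = V/|Z| = 249.6 mA
P = VI cos φ = 75.5 × 0.2496 × cos(7.346°) = 18.69 W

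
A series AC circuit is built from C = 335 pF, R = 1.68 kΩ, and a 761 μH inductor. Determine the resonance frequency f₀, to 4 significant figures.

315.2 kHz

ω₀ = 1/√(LC) = 1/√(0.000761 × 3.35e-10) = 1.981e+06 rad/s
f₀ = ω₀/(2π) = 315.2 kHz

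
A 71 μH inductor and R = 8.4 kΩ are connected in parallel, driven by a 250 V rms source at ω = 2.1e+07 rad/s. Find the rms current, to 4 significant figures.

X_L = ωL = 1491 Ω
Parallel: admittances add. Y = 1/R + 1/(jωL)
Y = (0.0001190 − j0.0006707) S
|Y| = 0.0006812 S → |Z| = 1/|Y| = 1468 Ω, ∠Z = −∠Y = 79.93°
I = V/|Z| = 250/1468 = 170.3 mA

170.3 mA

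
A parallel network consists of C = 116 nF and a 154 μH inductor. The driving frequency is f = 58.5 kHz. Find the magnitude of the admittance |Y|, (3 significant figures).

ω = 2πf = 367600 rad/s
X_L = ωL = 56.6 Ω
X_C = 1/(ωC) = 23.5 Ω
Parallel: admittances add. Y = 1/(jωL) + jωC
Y = (0 + j0.0250) S
|Y| = 0.0250 S → |Z| = 1/|Y| = 40.0 Ω, ∠Z = −∠Y = -90.0°

25.0 mS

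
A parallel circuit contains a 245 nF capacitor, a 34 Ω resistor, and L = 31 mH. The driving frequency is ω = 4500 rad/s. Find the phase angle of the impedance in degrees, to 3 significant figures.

X_L = ωL = 140 Ω
X_C = 1/(ωC) = 907 Ω
Parallel: admittances add. Y = 1/R + 1/(jωL) + jωC
Y = (0.0294 − j0.00607) S
|Y| = 0.0300 S → |Z| = 1/|Y| = 33.3 Ω, ∠Z = −∠Y = 11.7°

11.7°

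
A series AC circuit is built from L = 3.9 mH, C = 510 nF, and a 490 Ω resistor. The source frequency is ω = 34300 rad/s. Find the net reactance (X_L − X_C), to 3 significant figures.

76.6 Ω

X_L = ωL = 134 Ω
X_C = 1/(ωC) = 57.2 Ω
X = 134 − 57.2 = 76.6 Ω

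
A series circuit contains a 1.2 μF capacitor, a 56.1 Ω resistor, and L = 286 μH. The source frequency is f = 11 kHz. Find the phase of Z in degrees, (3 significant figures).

7.83°

ω = 2πf = 69120 rad/s
X_L = ωL = 19.8 Ω
X_C = 1/(ωC) = 12.1 Ω
Net reactance X = X_L − X_C = 7.71 Ω
Z = 56.1 + j7.71 Ω
|Z| = √(56.1² + 7.71²) = 56.6 Ω
∠Z = arctan(7.71/56.1) = 7.83°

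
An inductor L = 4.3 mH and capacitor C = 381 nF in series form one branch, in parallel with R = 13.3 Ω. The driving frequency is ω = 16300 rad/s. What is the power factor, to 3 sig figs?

0.989

X_L = ωL = 70.1 Ω
X_C = 1/(ωC) = 161 Ω
Branch 1: Z₁ = R = 13.3 Ω
Branch 2 (series LC): Z₂ = j(X_L − X_C) = −j90.9 Ω
Parallel: Z = Z₁Z₂/(Z₁+Z₂), |Z| = 13.2 Ω, ∠Z = -8.32°
cos φ = cos(-8.32°) = 0.989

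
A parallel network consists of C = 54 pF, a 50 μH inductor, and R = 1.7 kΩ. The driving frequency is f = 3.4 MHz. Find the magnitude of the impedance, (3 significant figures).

ω = 2πf = 2.136e+07 rad/s
X_L = ωL = 1070 Ω
X_C = 1/(ωC) = 867 Ω
Parallel: admittances add. Y = 1/R + 1/(jωL) + jωC
Y = (0.000588 + j0.000217) S
|Y| = 0.000627 S → |Z| = 1/|Y| = 1590 Ω, ∠Z = −∠Y = -20.3°

1590 Ω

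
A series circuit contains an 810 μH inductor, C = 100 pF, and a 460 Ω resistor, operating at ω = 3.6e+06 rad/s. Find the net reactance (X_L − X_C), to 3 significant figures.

138 Ω

X_L = ωL = 2920 Ω
X_C = 1/(ωC) = 2780 Ω
X = 2920 − 2780 = 138 Ω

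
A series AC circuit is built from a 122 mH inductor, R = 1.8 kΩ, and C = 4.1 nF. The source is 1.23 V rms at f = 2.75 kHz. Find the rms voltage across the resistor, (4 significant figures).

0.1823 V

ω = 2πf = 17280 rad/s
X_L = ωL = 2108 Ω
X_C = 1/(ωC) = 14120 Ω
Net reactance X = X_L − X_C = -12010 Ω
Z = 1800 − j12010 Ω
|Z| = √(1800² + 12010²) = 12140 Ω
I = V/|Z| = 101.3 μA
V_R = I·|Z_R| = 0.0001013 × 1800 = 0.1823 V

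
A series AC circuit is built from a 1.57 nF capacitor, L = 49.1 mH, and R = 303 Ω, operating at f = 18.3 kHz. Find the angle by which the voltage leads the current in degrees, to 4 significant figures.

ω = 2πf = 115000 rad/s
X_L = ωL = 5646 Ω
X_C = 1/(ωC) = 5539 Ω
Net reactance X = X_L − X_C = 106.1 Ω
Z = 303.0 + j106.1 Ω
|Z| = √(303.0² + 106.1²) = 321.1 Ω
∠Z = arctan(106.1/303.0) = 19.31°

19.31°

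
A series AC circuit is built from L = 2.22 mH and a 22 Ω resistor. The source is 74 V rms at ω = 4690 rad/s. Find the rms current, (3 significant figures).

3.04 A

X_L = ωL = 10.4 Ω
Z = 22.0 + j10.4 Ω
|Z| = √(22.0² + 10.4²) = 24.3 Ω
I = V/|Z| = 74/24.3 = 3.04 A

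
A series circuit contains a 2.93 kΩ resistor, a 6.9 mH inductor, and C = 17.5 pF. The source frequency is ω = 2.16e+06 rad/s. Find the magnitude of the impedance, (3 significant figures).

X_L = ωL = 14900 Ω
X_C = 1/(ωC) = 26500 Ω
Net reactance X = X_L − X_C = -11600 Ω
Z = 2930 − j11600 Ω
|Z| = √(2930² + 11600²) = 11900 Ω

11900 Ω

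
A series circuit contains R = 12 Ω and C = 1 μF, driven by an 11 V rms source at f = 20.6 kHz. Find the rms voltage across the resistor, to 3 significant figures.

ω = 2πf = 129400 rad/s
X_C = 1/(ωC) = 7.73 Ω
Z = 12.0 − j7.73 Ω
|Z| = √(12.0² + 7.73²) = 14.3 Ω
I = V/|Z| = 771 mA
V_R = I·|Z_R| = 0.771 × 12.0 = 9.25 V

9.25 V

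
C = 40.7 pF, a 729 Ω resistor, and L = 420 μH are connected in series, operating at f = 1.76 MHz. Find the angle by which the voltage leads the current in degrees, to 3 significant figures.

73.3°

ω = 2πf = 1.106e+07 rad/s
X_L = ωL = 4640 Ω
X_C = 1/(ωC) = 2220 Ω
Net reactance X = X_L − X_C = 2420 Ω
Z = 729 + j2420 Ω
|Z| = √(729² + 2420²) = 2530 Ω
∠Z = arctan(2420/729) = 73.3°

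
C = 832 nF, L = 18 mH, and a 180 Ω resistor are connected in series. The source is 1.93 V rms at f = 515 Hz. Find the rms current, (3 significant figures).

5.34 mA

ω = 2πf = 3236 rad/s
X_L = ωL = 58.2 Ω
X_C = 1/(ωC) = 371 Ω
Net reactance X = X_L − X_C = -313 Ω
Z = 180 − j313 Ω
|Z| = √(180² + 313²) = 361 Ω
I = V/|Z| = 1.93/361 = 5.34 mA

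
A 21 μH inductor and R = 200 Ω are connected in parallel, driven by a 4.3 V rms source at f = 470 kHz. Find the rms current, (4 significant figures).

72.59 mA

ω = 2πf = 2.953e+06 rad/s
X_L = ωL = 62.02 Ω
Parallel: admittances add. Y = 1/R + 1/(jωL)
Y = (0.005000 − j0.01613) S
|Y| = 0.01688 S → |Z| = 1/|Y| = 59.23 Ω, ∠Z = −∠Y = 72.77°
I = V/|Z| = 4.3/59.23 = 72.59 mA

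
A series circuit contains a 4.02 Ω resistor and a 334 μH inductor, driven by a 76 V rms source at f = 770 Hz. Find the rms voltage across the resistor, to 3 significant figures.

70.5 V

ω = 2πf = 4838 rad/s
X_L = ωL = 1.62 Ω
Z = 4.02 + j1.62 Ω
|Z| = √(4.02² + 1.62²) = 4.33 Ω
I = V/|Z| = 17.5 A
V_R = I·|Z_R| = 17.5 × 4.02 = 70.5 V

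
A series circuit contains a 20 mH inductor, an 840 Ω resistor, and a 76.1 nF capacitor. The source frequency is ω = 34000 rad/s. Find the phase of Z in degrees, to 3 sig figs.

X_L = ωL = 680 Ω
X_C = 1/(ωC) = 386 Ω
Net reactance X = X_L − X_C = 294 Ω
Z = 840 + j294 Ω
|Z| = √(840² + 294²) = 890 Ω
∠Z = arctan(294/840) = 19.3°

19.3°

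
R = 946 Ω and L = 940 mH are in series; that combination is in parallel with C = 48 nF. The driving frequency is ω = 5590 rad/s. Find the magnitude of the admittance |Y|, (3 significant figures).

90.3 μS

X_L = ωL = 5250 Ω
X_C = 1/(ωC) = 3730 Ω
Branch 1 (R+jX_L): Z₁ = 946 + j5250 Ω, |Z₁| = 5340 Ω
Branch 2 (−jX_C): Z₂ = −j3730 Ω
Parallel: Z = Z₁Z₂/(Z₁+Z₂), |Z| = 11100 Ω, ∠Z = -68.4°
|Y| = 1/|Z| = 90.3 μS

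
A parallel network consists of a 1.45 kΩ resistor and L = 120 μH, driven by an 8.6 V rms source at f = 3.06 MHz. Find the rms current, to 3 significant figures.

7.01 mA

ω = 2πf = 1.923e+07 rad/s
X_L = ωL = 2310 Ω
Parallel: admittances add. Y = 1/R + 1/(jωL)
Y = (0.000690 − j0.000433) S
|Y| = 0.000815 S → |Z| = 1/|Y| = 1230 Ω, ∠Z = −∠Y = 32.1°
I = V/|Z| = 8.6/1230 = 7.01 mA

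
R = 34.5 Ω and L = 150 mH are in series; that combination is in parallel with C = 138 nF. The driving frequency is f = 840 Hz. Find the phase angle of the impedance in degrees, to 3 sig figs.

84.1°

ω = 2πf = 5278 rad/s
X_L = ωL = 792 Ω
X_C = 1/(ωC) = 1370 Ω
Branch 1 (R+jX_L): Z₁ = 34.5 + j792 Ω, |Z₁| = 792 Ω
Branch 2 (−jX_C): Z₂ = −j1370 Ω
Parallel: Z = Z₁Z₂/(Z₁+Z₂), |Z| = 1870 Ω, ∠Z = 84.1°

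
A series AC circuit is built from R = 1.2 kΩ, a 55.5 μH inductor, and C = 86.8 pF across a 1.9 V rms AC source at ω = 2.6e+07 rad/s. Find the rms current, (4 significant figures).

X_L = ωL = 1443 Ω
X_C = 1/(ωC) = 443.1 Ω
Net reactance X = X_L − X_C = 999.9 Ω
Z = 1200 + j999.9 Ω
|Z| = √(1200² + 999.9²) = 1562 Ω
I = V/|Z| = 1.9/1562 = 1.216 mA

1.216 mA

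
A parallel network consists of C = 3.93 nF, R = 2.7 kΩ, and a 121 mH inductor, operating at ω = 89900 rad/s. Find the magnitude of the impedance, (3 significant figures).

2210 Ω

X_L = ωL = 10900 Ω
X_C = 1/(ωC) = 2830 Ω
Parallel: admittances add. Y = 1/R + 1/(jωL) + jωC
Y = (0.000370 + j0.000261) S
|Y| = 0.000453 S → |Z| = 1/|Y| = 2210 Ω, ∠Z = −∠Y = -35.2°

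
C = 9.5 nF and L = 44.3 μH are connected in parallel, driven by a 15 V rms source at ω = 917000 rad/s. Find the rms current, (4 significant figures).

238.6 mA

X_L = ωL = 40.62 Ω
X_C = 1/(ωC) = 114.8 Ω
Parallel: admittances add. Y = 1/(jωL) + jωC
Y = (0 − j0.01591) S
|Y| = 0.01591 S → |Z| = 1/|Y| = 62.87 Ω, ∠Z = −∠Y = 90.00°
I = V/|Z| = 15/62.87 = 238.6 mA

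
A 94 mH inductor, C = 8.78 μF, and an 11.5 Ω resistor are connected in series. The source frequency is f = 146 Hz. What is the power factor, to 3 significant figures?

0.290

ω = 2πf = 917.3 rad/s
X_L = ωL = 86.2 Ω
X_C = 1/(ωC) = 124 Ω
Net reactance X = X_L − X_C = -37.9 Ω
Z = 11.5 − j37.9 Ω
|Z| = √(11.5² + 37.9²) = 39.6 Ω
∠Z = arctan(-37.9/11.5) = -73.1°
cos φ = cos(-73.1°) = 0.290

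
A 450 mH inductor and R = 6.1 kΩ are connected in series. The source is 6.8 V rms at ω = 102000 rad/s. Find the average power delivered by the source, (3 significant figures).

X_L = ωL = 45900 Ω
Z = 6100 + j45900 Ω
|Z| = √(6100² + 45900²) = 46300 Ω
∠Z = arctan(45900/6100) = 82.4°
I = V/|Z| = 147 μA
P = VI cos φ = 6.8 × 0.000147 × cos(82.4°) = 132 μW

132 μW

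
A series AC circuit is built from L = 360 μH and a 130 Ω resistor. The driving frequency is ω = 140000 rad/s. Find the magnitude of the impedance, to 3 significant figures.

139 Ω

X_L = ωL = 50.4 Ω
Z = 130 + j50.4 Ω
|Z| = √(130² + 50.4²) = 139 Ω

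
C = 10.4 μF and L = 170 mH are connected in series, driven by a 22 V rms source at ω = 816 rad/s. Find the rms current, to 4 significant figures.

1.053 A

X_L = ωL = 138.7 Ω
X_C = 1/(ωC) = 117.8 Ω
Net reactance X = X_L − X_C = 20.88 Ω
Z = j20.88 Ω
|Z| = √(0² + 20.88²) = 20.88 Ω
I = V/|Z| = 22/20.88 = 1.053 A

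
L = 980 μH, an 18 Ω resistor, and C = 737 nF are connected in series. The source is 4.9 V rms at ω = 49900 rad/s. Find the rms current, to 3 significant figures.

X_L = ωL = 48.9 Ω
X_C = 1/(ωC) = 27.2 Ω
Net reactance X = X_L − X_C = 21.7 Ω
Z = 18.0 + j21.7 Ω
|Z| = √(18.0² + 21.7²) = 28.2 Ω
I = V/|Z| = 4.9/28.2 = 174 mA

174 mA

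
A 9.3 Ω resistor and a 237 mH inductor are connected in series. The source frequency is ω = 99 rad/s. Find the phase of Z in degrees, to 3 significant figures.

68.4°

X_L = ωL = 23.5 Ω
Z = 9.30 + j23.5 Ω
|Z| = √(9.30² + 23.5²) = 25.2 Ω
∠Z = arctan(23.5/9.30) = 68.4°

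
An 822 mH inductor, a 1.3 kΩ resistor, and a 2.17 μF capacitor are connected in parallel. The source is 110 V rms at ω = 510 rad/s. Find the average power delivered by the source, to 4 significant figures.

9.308 W

X_L = ωL = 419.2 Ω
X_C = 1/(ωC) = 903.6 Ω
Parallel: admittances add. Y = 1/R + 1/(jωL) + jωC
Y = (0.0007692 − j0.001279) S
|Y| = 0.001492 S → |Z| = 1/|Y| = 670.1 Ω, ∠Z = −∠Y = 58.97°
I = V/|Z| = 164.1 mA
P = VI cos φ = 110 × 0.1641 × cos(58.97°) = 9.308 W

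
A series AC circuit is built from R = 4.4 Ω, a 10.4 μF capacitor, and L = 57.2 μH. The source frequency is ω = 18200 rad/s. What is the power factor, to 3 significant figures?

0.720

X_L = ωL = 1.04 Ω
X_C = 1/(ωC) = 5.28 Ω
Net reactance X = X_L − X_C = -4.24 Ω
Z = 4.40 − j4.24 Ω
|Z| = √(4.40² + 4.24²) = 6.11 Ω
∠Z = arctan(-4.24/4.40) = -44.0°
cos φ = cos(-44.0°) = 0.720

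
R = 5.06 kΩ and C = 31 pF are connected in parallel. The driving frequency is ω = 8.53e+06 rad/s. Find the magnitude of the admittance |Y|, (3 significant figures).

X_C = 1/(ωC) = 3780 Ω
Parallel: admittances add. Y = 1/R + jωC
Y = (0.000198 + j0.000264) S
|Y| = 0.000330 S → |Z| = 1/|Y| = 3030 Ω, ∠Z = −∠Y = -53.2°

330 μS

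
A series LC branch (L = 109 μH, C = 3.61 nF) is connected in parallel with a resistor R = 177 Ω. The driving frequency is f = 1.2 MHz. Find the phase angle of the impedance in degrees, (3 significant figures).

ω = 2πf = 7.54e+06 rad/s
X_L = ωL = 822 Ω
X_C = 1/(ωC) = 36.7 Ω
Branch 1: Z₁ = R = 177 Ω
Branch 2 (series LC): Z₂ = j(X_L − X_C) = j785 Ω
Parallel: Z = Z₁Z₂/(Z₁+Z₂), |Z| = 173 Ω, ∠Z = 12.7°

12.7°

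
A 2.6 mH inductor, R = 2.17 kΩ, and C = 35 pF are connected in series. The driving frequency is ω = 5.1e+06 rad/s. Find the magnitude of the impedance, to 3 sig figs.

X_L = ωL = 13300 Ω
X_C = 1/(ωC) = 5600 Ω
Net reactance X = X_L − X_C = 7660 Ω
Z = 2170 + j7660 Ω
|Z| = √(2170² + 7660²) = 7960 Ω

7960 Ω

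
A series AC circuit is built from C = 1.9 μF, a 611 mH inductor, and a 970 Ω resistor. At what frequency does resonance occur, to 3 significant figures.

148 Hz

ω₀ = 1/√(LC) = 1/√(0.611 × 1.9e-06) = 928.1 rad/s
f₀ = ω₀/(2π) = 148 Hz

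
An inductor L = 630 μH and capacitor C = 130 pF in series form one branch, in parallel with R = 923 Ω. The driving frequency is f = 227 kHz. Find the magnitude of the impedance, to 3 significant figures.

ω = 2πf = 1.426e+06 rad/s
X_L = ωL = 899 Ω
X_C = 1/(ωC) = 5390 Ω
Branch 1: Z₁ = R = 923 Ω
Branch 2 (series LC): Z₂ = j(X_L − X_C) = −j4490 Ω
Parallel: Z = Z₁Z₂/(Z₁+Z₂), |Z| = 904 Ω, ∠Z = -11.6°

904 Ω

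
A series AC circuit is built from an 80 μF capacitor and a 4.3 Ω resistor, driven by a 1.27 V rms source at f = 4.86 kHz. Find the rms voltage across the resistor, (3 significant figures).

ω = 2πf = 30540 rad/s
X_C = 1/(ωC) = 0.409 Ω
Z = 4.30 − j0.409 Ω
|Z| = √(4.30² + 0.409²) = 4.32 Ω
I = V/|Z| = 294 mA
V_R = I·|Z_R| = 0.294 × 4.30 = 1.26 V

1.26 V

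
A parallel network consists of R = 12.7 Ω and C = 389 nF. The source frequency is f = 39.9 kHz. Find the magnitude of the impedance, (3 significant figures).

ω = 2πf = 250700 rad/s
X_C = 1/(ωC) = 10.3 Ω
Parallel: admittances add. Y = 1/R + jωC
Y = (0.0787 + j0.0975) S
|Y| = 0.125 S → |Z| = 1/|Y| = 7.98 Ω, ∠Z = −∠Y = -51.1°

7.98 Ω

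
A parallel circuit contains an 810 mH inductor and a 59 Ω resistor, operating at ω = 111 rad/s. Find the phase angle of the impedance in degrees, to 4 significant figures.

33.27°

X_L = ωL = 89.91 Ω
Parallel: admittances add. Y = 1/R + 1/(jωL)
Y = (0.01695 − j0.01112) S
|Y| = 0.02027 S → |Z| = 1/|Y| = 49.33 Ω, ∠Z = −∠Y = 33.27°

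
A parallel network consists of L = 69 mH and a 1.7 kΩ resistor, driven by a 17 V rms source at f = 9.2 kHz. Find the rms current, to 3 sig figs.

10.9 mA

ω = 2πf = 57810 rad/s
X_L = ωL = 3990 Ω
Parallel: admittances add. Y = 1/R + 1/(jωL)
Y = (0.000588 − j0.000251) S
|Y| = 0.000639 S → |Z| = 1/|Y| = 1560 Ω, ∠Z = −∠Y = 23.1°
I = V/|Z| = 17/1560 = 10.9 mA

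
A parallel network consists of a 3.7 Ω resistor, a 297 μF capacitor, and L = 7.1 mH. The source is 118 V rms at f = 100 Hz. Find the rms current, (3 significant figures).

ω = 2πf = 628.3 rad/s
X_L = ωL = 4.46 Ω
X_C = 1/(ωC) = 5.36 Ω
Parallel: admittances add. Y = 1/R + 1/(jωL) + jωC
Y = (0.270 − j0.0376) S
|Y| = 0.273 S → |Z| = 1/|Y| = 3.66 Ω, ∠Z = −∠Y = 7.91°
I = V/|Z| = 118/3.66 = 32.2 A

32.2 A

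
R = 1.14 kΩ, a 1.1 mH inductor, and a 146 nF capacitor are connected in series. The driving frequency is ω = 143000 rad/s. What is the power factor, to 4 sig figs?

X_L = ωL = 157.3 Ω
X_C = 1/(ωC) = 47.90 Ω
Net reactance X = X_L − X_C = 109.4 Ω
Z = 1140 + j109.4 Ω
|Z| = √(1140² + 109.4²) = 1145 Ω
∠Z = arctan(109.4/1140) = 5.482°
cos φ = cos(5.482°) = 0.9954

0.9954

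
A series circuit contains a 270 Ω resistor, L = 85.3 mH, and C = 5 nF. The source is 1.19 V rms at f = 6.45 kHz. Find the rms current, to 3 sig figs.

792 μA

ω = 2πf = 40530 rad/s
X_L = ωL = 3460 Ω
X_C = 1/(ωC) = 4940 Ω
Net reactance X = X_L − X_C = -1480 Ω
Z = 270 − j1480 Ω
|Z| = √(270² + 1480²) = 1500 Ω
I = V/|Z| = 1.19/1500 = 792 μA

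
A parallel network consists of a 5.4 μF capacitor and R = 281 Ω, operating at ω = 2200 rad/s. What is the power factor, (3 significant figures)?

0.287

X_C = 1/(ωC) = 84.2 Ω
Parallel: admittances add. Y = 1/R + jωC
Y = (0.00356 + j0.0119) S
|Y| = 0.0124 S → |Z| = 1/|Y| = 80.6 Ω, ∠Z = −∠Y = -73.3°
cos φ = cos(-73.3°) = 0.287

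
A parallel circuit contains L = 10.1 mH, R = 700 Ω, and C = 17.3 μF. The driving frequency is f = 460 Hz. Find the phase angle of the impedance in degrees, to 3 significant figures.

ω = 2πf = 2890 rad/s
X_L = ωL = 29.2 Ω
X_C = 1/(ωC) = 20.0 Ω
Parallel: admittances add. Y = 1/R + 1/(jωL) + jωC
Y = (0.00143 + j0.0157) S
|Y| = 0.0158 S → |Z| = 1/|Y| = 63.3 Ω, ∠Z = −∠Y = -84.8°

-84.8°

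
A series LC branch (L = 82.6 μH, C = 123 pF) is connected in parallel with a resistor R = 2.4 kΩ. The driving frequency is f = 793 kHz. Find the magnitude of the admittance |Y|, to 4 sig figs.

919.4 μS

ω = 2πf = 4.983e+06 rad/s
X_L = ωL = 411.6 Ω
X_C = 1/(ωC) = 1632 Ω
Branch 1: Z₁ = R = 2400 Ω
Branch 2 (series LC): Z₂ = j(X_L − X_C) = −j1220 Ω
Parallel: Z = Z₁Z₂/(Z₁+Z₂), |Z| = 1088 Ω, ∠Z = -63.05°
|Y| = 1/|Z| = 919.4 μS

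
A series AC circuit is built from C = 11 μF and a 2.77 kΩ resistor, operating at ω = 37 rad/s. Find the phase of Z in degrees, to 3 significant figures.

-41.6°

X_C = 1/(ωC) = 2460 Ω
Z = 2770 − j2460 Ω
|Z| = √(2770² + 2460²) = 3700 Ω
∠Z = arctan(-2460/2770) = -41.6°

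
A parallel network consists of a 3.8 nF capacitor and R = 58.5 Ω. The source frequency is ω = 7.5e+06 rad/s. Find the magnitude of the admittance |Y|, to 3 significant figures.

X_C = 1/(ωC) = 35.1 Ω
Parallel: admittances add. Y = 1/R + jωC
Y = (0.0171 + j0.0285) S
|Y| = 0.0332 S → |Z| = 1/|Y| = 30.1 Ω, ∠Z = −∠Y = -59.0°

33.2 mS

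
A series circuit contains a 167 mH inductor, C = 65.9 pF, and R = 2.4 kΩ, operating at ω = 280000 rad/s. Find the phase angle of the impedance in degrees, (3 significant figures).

-72.1°

X_L = ωL = 46800 Ω
X_C = 1/(ωC) = 54200 Ω
Net reactance X = X_L − X_C = -7430 Ω
Z = 2400 − j7430 Ω
|Z| = √(2400² + 7430²) = 7810 Ω
∠Z = arctan(-7430/2400) = -72.1°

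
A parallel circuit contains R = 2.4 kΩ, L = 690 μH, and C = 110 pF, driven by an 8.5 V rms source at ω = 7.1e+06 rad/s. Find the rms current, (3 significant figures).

X_L = ωL = 4900 Ω
X_C = 1/(ωC) = 1280 Ω
Parallel: admittances add. Y = 1/R + 1/(jωL) + jωC
Y = (0.000417 + j0.000577) S
|Y| = 0.000712 S → |Z| = 1/|Y| = 1410 Ω, ∠Z = −∠Y = -54.2°
I = V/|Z| = 8.5/1410 = 6.05 mA

6.05 mA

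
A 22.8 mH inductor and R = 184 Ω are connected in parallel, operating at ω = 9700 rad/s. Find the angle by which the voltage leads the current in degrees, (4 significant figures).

39.76°

X_L = ωL = 221.2 Ω
Parallel: admittances add. Y = 1/R + 1/(jωL)
Y = (0.005435 − j0.004522) S
|Y| = 0.007070 S → |Z| = 1/|Y| = 141.4 Ω, ∠Z = −∠Y = 39.76°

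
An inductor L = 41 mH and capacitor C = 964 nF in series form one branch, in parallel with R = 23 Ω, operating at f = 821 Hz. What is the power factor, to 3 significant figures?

0.412

ω = 2πf = 5158 rad/s
X_L = ωL = 211 Ω
X_C = 1/(ωC) = 201 Ω
Branch 1: Z₁ = R = 23.0 Ω
Branch 2 (series LC): Z₂ = j(X_L − X_C) = j10.4 Ω
Parallel: Z = Z₁Z₂/(Z₁+Z₂), |Z| = 9.48 Ω, ∠Z = 65.7°
cos φ = cos(65.7°) = 0.412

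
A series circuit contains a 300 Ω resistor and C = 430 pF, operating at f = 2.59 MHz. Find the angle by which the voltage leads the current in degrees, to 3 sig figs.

ω = 2πf = 1.627e+07 rad/s
X_C = 1/(ωC) = 143 Ω
Z = 300 − j143 Ω
|Z| = √(300² + 143²) = 332 Ω
∠Z = arctan(-143/300) = -25.5°

-25.5°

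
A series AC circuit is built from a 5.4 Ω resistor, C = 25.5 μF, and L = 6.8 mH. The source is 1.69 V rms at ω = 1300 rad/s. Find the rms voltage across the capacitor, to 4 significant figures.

X_L = ωL = 8.840 Ω
X_C = 1/(ωC) = 30.17 Ω
Net reactance X = X_L − X_C = -21.33 Ω
Z = 5.400 − j21.33 Ω
|Z| = √(5.400² + 21.33²) = 22.00 Ω
I = V/|Z| = 76.82 mA
V_C = I·|Z_C| = 0.07682 × 30.17 = 2.317 V

2.317 V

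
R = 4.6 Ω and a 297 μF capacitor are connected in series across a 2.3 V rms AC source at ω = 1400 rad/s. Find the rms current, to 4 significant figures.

X_C = 1/(ωC) = 2.405 Ω
Z = 4.600 − j2.405 Ω
|Z| = √(4.600² + 2.405²) = 5.191 Ω
I = V/|Z| = 2.3/5.191 = 443.1 mA

443.1 mA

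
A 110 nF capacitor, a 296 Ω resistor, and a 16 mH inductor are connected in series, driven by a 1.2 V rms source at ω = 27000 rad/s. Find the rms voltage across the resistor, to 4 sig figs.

1.142 V

X_L = ωL = 432.0 Ω
X_C = 1/(ωC) = 336.7 Ω
Net reactance X = X_L − X_C = 95.30 Ω
Z = 296.0 + j95.30 Ω
|Z| = √(296.0² + 95.30²) = 311.0 Ω
I = V/|Z| = 3.859 mA
V_R = I·|Z_R| = 0.003859 × 296.0 = 1.142 V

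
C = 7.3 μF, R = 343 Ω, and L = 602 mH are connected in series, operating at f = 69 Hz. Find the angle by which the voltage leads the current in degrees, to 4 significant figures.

ω = 2πf = 433.5 rad/s
X_L = ωL = 261.0 Ω
X_C = 1/(ωC) = 316.0 Ω
Net reactance X = X_L − X_C = -54.98 Ω
Z = 343.0 − j54.98 Ω
|Z| = √(343.0² + 54.98²) = 347.4 Ω
∠Z = arctan(-54.98/343.0) = -9.107°

-9.107°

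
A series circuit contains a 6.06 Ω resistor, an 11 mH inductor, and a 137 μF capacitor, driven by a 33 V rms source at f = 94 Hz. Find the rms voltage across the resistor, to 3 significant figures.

23.7 V

ω = 2πf = 590.6 rad/s
X_L = ωL = 6.50 Ω
X_C = 1/(ωC) = 12.4 Ω
Net reactance X = X_L − X_C = -5.86 Ω
Z = 6.06 − j5.86 Ω
|Z| = √(6.06² + 5.86²) = 8.43 Ω
I = V/|Z| = 3.91 A
V_R = I·|Z_R| = 3.91 × 6.06 = 23.7 V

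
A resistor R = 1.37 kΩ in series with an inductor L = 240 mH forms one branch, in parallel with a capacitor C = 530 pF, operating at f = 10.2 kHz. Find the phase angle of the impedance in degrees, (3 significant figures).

ω = 2πf = 64090 rad/s
X_L = ωL = 15400 Ω
X_C = 1/(ωC) = 29400 Ω
Branch 1 (R+jX_L): Z₁ = 1370 + j15400 Ω, |Z₁| = 15400 Ω
Branch 2 (−jX_C): Z₂ = −j29400 Ω
Parallel: Z = Z₁Z₂/(Z₁+Z₂), |Z| = 32200 Ω, ∠Z = 79.3°

79.3°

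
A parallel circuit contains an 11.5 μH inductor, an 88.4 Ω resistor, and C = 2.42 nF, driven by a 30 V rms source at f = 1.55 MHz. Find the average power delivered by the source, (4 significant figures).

10.18 W

ω = 2πf = 9.739e+06 rad/s
X_L = ωL = 112.0 Ω
X_C = 1/(ωC) = 42.43 Ω
Parallel: admittances add. Y = 1/R + 1/(jωL) + jωC
Y = (0.01131 + j0.01464) S
|Y| = 0.01850 S → |Z| = 1/|Y| = 54.05 Ω, ∠Z = −∠Y = -52.31°
I = V/|Z| = 555.0 mA
P = VI cos φ = 30 × 0.5550 × cos(-52.31°) = 10.18 W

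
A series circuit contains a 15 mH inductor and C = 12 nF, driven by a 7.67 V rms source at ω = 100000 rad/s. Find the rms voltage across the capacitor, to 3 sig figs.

X_L = ωL = 1500 Ω
X_C = 1/(ωC) = 833 Ω
Net reactance X = X_L − X_C = 667 Ω
Z = j667 Ω
|Z| = √(0² + 667²) = 667 Ω
I = V/|Z| = 11.5 mA
V_C = I·|Z_C| = 0.0115 × 833 = 9.59 V

9.59 V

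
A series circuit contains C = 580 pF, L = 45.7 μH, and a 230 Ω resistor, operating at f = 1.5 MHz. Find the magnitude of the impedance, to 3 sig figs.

338 Ω

ω = 2πf = 9.425e+06 rad/s
X_L = ωL = 431 Ω
X_C = 1/(ωC) = 183 Ω
Net reactance X = X_L − X_C = 248 Ω
Z = 230 + j248 Ω
|Z| = √(230² + 248²) = 338 Ω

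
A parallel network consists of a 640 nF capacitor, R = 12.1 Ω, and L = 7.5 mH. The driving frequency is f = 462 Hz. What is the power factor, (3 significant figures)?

0.882

ω = 2πf = 2903 rad/s
X_L = ωL = 21.8 Ω
X_C = 1/(ωC) = 538 Ω
Parallel: admittances add. Y = 1/R + 1/(jωL) + jωC
Y = (0.0826 − j0.0441) S
|Y| = 0.0937 S → |Z| = 1/|Y| = 10.7 Ω, ∠Z = −∠Y = 28.1°
cos φ = cos(28.1°) = 0.882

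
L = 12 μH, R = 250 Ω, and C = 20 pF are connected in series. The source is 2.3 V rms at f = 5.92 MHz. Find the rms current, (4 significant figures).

2.468 mA

ω = 2πf = 3.72e+07 rad/s
X_L = ωL = 446.4 Ω
X_C = 1/(ωC) = 1344 Ω
Net reactance X = X_L − X_C = -897.9 Ω
Z = 250.0 − j897.9 Ω
|Z| = √(250.0² + 897.9²) = 932.0 Ω
I = V/|Z| = 2.3/932.0 = 2.468 mA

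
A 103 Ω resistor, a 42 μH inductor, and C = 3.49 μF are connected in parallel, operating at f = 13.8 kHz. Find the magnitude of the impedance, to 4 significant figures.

33.73 Ω

ω = 2πf = 86710 rad/s
X_L = ωL = 3.642 Ω
X_C = 1/(ωC) = 3.305 Ω
Parallel: admittances add. Y = 1/R + 1/(jωL) + jωC
Y = (0.009709 + j0.02802) S
|Y| = 0.02965 S → |Z| = 1/|Y| = 33.73 Ω, ∠Z = −∠Y = -70.89°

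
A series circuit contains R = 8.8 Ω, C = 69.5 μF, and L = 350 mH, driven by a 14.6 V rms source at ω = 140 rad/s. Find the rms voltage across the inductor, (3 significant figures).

13.1 V

X_L = ωL = 49.0 Ω
X_C = 1/(ωC) = 103 Ω
Net reactance X = X_L − X_C = -53.8 Ω
Z = 8.80 − j53.8 Ω
|Z| = √(8.80² + 53.8²) = 54.5 Ω
I = V/|Z| = 268 mA
V_L = I·|Z_L| = 0.268 × 49.0 = 13.1 V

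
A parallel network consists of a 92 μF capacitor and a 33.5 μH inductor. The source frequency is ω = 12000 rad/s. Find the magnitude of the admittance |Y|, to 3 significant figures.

1.38 S

X_L = ωL = 0.402 Ω
X_C = 1/(ωC) = 0.906 Ω
Parallel: admittances add. Y = 1/(jωL) + jωC
Y = (0 − j1.38) S
|Y| = 1.38 S → |Z| = 1/|Y| = 0.723 Ω, ∠Z = −∠Y = 90.0°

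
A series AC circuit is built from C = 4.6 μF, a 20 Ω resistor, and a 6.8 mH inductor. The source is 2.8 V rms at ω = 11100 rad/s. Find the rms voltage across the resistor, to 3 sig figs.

X_L = ωL = 75.5 Ω
X_C = 1/(ωC) = 19.6 Ω
Net reactance X = X_L − X_C = 55.9 Ω
Z = 20.0 + j55.9 Ω
|Z| = √(20.0² + 55.9²) = 59.4 Ω
I = V/|Z| = 47.2 mA
V_R = I·|Z_R| = 0.0472 × 20.0 = 0.943 V

0.943 V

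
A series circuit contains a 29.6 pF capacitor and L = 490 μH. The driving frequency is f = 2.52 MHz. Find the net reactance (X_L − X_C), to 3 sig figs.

5620 Ω

ω = 2πf = 1.583e+07 rad/s
X_L = ωL = 7760 Ω
X_C = 1/(ωC) = 2130 Ω
X = 7760 − 2130 = 5620 Ω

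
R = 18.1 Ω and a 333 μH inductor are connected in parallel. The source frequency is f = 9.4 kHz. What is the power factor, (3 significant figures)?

0.736

ω = 2πf = 59060 rad/s
X_L = ωL = 19.7 Ω
Parallel: admittances add. Y = 1/R + 1/(jωL)
Y = (0.0552 − j0.0508) S
|Y| = 0.0751 S → |Z| = 1/|Y| = 13.3 Ω, ∠Z = −∠Y = 42.6°
cos φ = cos(42.6°) = 0.736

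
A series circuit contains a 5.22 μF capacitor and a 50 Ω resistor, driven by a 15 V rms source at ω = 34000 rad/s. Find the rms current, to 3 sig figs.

X_C = 1/(ωC) = 5.63 Ω
Z = 50.0 − j5.63 Ω
|Z| = √(50.0² + 5.63²) = 50.3 Ω
I = V/|Z| = 15/50.3 = 298 mA

298 mA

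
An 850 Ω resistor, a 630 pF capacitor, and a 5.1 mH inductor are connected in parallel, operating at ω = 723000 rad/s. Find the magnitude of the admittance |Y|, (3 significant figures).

X_L = ωL = 3690 Ω
X_C = 1/(ωC) = 2200 Ω
Parallel: admittances add. Y = 1/R + 1/(jωL) + jωC
Y = (0.00118 + j0.000184) S
|Y| = 0.00119 S → |Z| = 1/|Y| = 840 Ω, ∠Z = −∠Y = -8.90°

1.19 mS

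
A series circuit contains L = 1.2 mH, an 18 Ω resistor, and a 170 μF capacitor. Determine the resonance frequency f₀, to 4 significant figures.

352.4 Hz

ω₀ = 1/√(LC) = 1/√(0.0012 × 0.00017) = 2214 rad/s
f₀ = ω₀/(2π) = 352.4 Hz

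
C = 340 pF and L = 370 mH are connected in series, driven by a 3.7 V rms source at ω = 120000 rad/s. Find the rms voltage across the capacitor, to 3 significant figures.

4.56 V

X_L = ωL = 44400 Ω
X_C = 1/(ωC) = 24500 Ω
Net reactance X = X_L − X_C = 19900 Ω
Z = j19900 Ω
|Z| = √(0² + 19900²) = 19900 Ω
I = V/|Z| = 186 μA
V_C = I·|Z_C| = 0.000186 × 24500 = 4.56 V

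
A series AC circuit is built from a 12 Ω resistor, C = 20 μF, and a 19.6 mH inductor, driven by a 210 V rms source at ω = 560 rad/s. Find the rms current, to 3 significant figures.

X_L = ωL = 11.0 Ω
X_C = 1/(ωC) = 89.3 Ω
Net reactance X = X_L − X_C = -78.3 Ω
Z = 12.0 − j78.3 Ω
|Z| = √(12.0² + 78.3²) = 79.2 Ω
I = V/|Z| = 210/79.2 = 2.65 A

2.65 A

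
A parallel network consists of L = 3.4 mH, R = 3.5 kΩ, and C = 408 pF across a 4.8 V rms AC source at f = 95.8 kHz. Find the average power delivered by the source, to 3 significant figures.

6.58 mW

ω = 2πf = 601900 rad/s
X_L = ωL = 2050 Ω
X_C = 1/(ωC) = 4070 Ω
Parallel: admittances add. Y = 1/R + 1/(jωL) + jωC
Y = (0.000286 − j0.000243) S
|Y| = 0.000375 S → |Z| = 1/|Y| = 2670 Ω, ∠Z = −∠Y = 40.4°
I = V/|Z| = 1.80 mA
P = VI cos φ = 4.8 × 0.00180 × cos(40.4°) = 6.58 mW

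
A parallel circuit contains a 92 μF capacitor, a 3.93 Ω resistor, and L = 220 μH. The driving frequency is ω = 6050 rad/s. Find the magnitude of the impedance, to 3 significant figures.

X_L = ωL = 1.33 Ω
X_C = 1/(ωC) = 1.80 Ω
Parallel: admittances add. Y = 1/R + 1/(jωL) + jωC
Y = (0.254 − j0.195) S
|Y| = 0.320 S → |Z| = 1/|Y| = 3.12 Ω, ∠Z = −∠Y = 37.4°

3.12 Ω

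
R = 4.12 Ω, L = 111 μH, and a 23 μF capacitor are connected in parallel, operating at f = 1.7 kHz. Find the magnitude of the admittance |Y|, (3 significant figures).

ω = 2πf = 10680 rad/s
X_L = ωL = 1.19 Ω
X_C = 1/(ωC) = 4.07 Ω
Parallel: admittances add. Y = 1/R + 1/(jωL) + jωC
Y = (0.243 − j0.598) S
|Y| = 0.645 S → |Z| = 1/|Y| = 1.55 Ω, ∠Z = −∠Y = 67.9°

645 mS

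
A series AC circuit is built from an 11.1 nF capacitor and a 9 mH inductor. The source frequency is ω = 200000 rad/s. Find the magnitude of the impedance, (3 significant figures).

X_L = ωL = 1800 Ω
X_C = 1/(ωC) = 450 Ω
Net reactance X = X_L − X_C = 1350 Ω
Z = j1350 Ω
|Z| = √(0² + 1350²) = 1350 Ω

1350 Ω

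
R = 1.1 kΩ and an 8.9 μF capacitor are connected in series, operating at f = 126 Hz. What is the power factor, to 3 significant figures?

ω = 2πf = 791.7 rad/s
X_C = 1/(ωC) = 142 Ω
Z = 1100 − j142 Ω
|Z| = √(1100² + 142²) = 1110 Ω
∠Z = arctan(-142/1100) = -7.35°
cos φ = cos(-7.35°) = 0.992

0.992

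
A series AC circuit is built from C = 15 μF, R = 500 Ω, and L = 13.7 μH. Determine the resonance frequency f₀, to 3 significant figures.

ω₀ = 1/√(LC) = 1/√(1.37e-05 × 1.5e-05) = 69760 rad/s
f₀ = ω₀/(2π) = 11.1 kHz

11.1 kHz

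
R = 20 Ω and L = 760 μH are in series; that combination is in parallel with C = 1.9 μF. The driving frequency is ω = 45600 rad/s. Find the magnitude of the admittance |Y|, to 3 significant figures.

66.2 mS

X_L = ωL = 34.7 Ω
X_C = 1/(ωC) = 11.5 Ω
Branch 1 (R+jX_L): Z₁ = 20.0 + j34.7 Ω, |Z₁| = 40.0 Ω
Branch 2 (−jX_C): Z₂ = −j11.5 Ω
Parallel: Z = Z₁Z₂/(Z₁+Z₂), |Z| = 15.1 Ω, ∠Z = -79.1°
|Y| = 1/|Z| = 66.2 mS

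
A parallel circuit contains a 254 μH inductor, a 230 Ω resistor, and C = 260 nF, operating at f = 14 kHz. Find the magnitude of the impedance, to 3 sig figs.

ω = 2πf = 87960 rad/s
X_L = ωL = 22.3 Ω
X_C = 1/(ωC) = 43.7 Ω
Parallel: admittances add. Y = 1/R + 1/(jωL) + jωC
Y = (0.00435 − j0.0219) S
|Y| = 0.0223 S → |Z| = 1/|Y| = 44.8 Ω, ∠Z = −∠Y = 78.8°

44.8 Ω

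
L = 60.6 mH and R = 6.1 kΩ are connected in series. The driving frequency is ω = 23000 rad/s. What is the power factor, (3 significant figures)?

0.975

X_L = ωL = 1390 Ω
Z = 6100 + j1390 Ω
|Z| = √(6100² + 1390²) = 6260 Ω
∠Z = arctan(1390/6100) = 12.9°
cos φ = cos(12.9°) = 0.975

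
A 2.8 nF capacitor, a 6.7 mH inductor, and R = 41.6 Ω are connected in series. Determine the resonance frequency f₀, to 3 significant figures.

ω₀ = 1/√(LC) = 1/√(0.0067 × 2.8e-09) = 230900 rad/s
f₀ = ω₀/(2π) = 36.7 kHz

36.7 kHz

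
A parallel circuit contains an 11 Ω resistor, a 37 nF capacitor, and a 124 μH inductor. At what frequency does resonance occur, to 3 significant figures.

ω₀ = 1/√(LC) = 1/√(0.000124 × 3.7e-08) = 466900 rad/s
f₀ = ω₀/(2π) = 74.3 kHz

74.3 kHz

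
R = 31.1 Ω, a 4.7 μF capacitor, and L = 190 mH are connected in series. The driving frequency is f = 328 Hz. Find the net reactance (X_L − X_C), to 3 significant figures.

288 Ω

ω = 2πf = 2061 rad/s
X_L = ωL = 392 Ω
X_C = 1/(ωC) = 103 Ω
X = 392 − 103 = 288 Ω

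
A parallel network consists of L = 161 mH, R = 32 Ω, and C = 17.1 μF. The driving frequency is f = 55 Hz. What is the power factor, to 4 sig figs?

0.9329

ω = 2πf = 345.6 rad/s
X_L = ωL = 55.64 Ω
X_C = 1/(ωC) = 169.2 Ω
Parallel: admittances add. Y = 1/R + 1/(jωL) + jωC
Y = (0.03125 − j0.01206) S
|Y| = 0.03350 S → |Z| = 1/|Y| = 29.85 Ω, ∠Z = −∠Y = 21.11°
cos φ = cos(21.11°) = 0.9329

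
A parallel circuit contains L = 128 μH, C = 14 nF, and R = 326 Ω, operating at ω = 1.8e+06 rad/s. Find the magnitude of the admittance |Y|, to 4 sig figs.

21.08 mS

X_L = ωL = 230.4 Ω
X_C = 1/(ωC) = 39.68 Ω
Parallel: admittances add. Y = 1/R + 1/(jωL) + jωC
Y = (0.003067 + j0.02086) S
|Y| = 0.02108 S → |Z| = 1/|Y| = 47.43 Ω, ∠Z = −∠Y = -81.63°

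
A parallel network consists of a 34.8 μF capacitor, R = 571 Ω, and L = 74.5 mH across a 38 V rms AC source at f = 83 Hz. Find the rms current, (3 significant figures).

296 mA

ω = 2πf = 521.5 rad/s
X_L = ωL = 38.9 Ω
X_C = 1/(ωC) = 55.1 Ω
Parallel: admittances add. Y = 1/R + 1/(jωL) + jωC
Y = (0.00175 − j0.00759) S
|Y| = 0.00779 S → |Z| = 1/|Y| = 128 Ω, ∠Z = −∠Y = 77.0°
I = V/|Z| = 38/128 = 296 mA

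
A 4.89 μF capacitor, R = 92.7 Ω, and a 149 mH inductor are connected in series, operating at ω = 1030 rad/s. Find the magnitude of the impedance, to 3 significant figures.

X_L = ωL = 153 Ω
X_C = 1/(ωC) = 199 Ω
Net reactance X = X_L − X_C = -45.1 Ω
Z = 92.7 − j45.1 Ω
|Z| = √(92.7² + 45.1²) = 103 Ω

103 Ω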